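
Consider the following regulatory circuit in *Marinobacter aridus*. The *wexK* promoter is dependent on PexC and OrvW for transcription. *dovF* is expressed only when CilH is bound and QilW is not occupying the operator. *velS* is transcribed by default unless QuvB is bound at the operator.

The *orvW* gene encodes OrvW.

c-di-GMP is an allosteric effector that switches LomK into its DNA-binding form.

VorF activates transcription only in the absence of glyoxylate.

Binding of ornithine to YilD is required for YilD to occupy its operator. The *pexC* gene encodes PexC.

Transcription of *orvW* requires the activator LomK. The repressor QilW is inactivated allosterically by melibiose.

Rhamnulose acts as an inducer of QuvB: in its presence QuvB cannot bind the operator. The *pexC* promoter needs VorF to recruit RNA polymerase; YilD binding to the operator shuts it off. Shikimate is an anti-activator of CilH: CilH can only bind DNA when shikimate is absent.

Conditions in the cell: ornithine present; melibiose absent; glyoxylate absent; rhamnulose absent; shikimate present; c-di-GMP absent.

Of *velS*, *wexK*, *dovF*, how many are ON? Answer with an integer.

0

Rhamnulose is absent, so QuvB is active.
With repressor QuvB bound, *velS* is not transcribed.
→ *velS* is OFF.
Glyoxylate is absent, so VorF is active.
Ornithine is present, so YilD is active.
With repressor YilD bound, *pexC* is not transcribed.
So PexC is not produced.
c-di-GMP is absent, so LomK is inactive.
Required activator LomK is absent, so *orvW* is not transcribed.
So OrvW is not produced.
Required activator PexC is absent, so *wexK* is not transcribed.
→ *wexK* is OFF.
Melibiose is absent, so QilW is active.
Shikimate is present, so CilH is inactive.
With repressor QilW bound, *dovF* is not transcribed.
→ *dovF* is OFF.
0 of the 3 genes are transcribed.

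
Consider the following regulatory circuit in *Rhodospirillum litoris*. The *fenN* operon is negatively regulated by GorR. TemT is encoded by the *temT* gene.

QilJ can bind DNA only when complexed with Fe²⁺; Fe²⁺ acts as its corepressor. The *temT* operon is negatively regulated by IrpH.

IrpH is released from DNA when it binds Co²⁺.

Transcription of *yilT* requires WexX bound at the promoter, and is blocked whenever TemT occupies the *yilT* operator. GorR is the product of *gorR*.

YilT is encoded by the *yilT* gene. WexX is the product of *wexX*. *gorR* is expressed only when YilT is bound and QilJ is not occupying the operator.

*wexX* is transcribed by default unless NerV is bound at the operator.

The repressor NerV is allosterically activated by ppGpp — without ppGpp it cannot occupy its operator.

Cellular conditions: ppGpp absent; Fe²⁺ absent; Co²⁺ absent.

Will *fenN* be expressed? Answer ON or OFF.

OFF

ppGpp is absent, so NerV is inactive.
With no repressor bound, *wexX* is transcribed.
So WexX is produced and active.
Co²⁺ is absent, so IrpH is active.
With repressor IrpH bound, *temT* is not transcribed.
So TemT is not produced.
No repressor is bound and WexX is active, so *yilT* is transcribed.
So YilT is produced and active.
Fe²⁺ is absent, so QilJ is inactive.
No repressor is bound and YilT is active, so *gorR* is transcribed.
So GorR is produced and active.
With repressor GorR bound, *fenN* is not transcribed.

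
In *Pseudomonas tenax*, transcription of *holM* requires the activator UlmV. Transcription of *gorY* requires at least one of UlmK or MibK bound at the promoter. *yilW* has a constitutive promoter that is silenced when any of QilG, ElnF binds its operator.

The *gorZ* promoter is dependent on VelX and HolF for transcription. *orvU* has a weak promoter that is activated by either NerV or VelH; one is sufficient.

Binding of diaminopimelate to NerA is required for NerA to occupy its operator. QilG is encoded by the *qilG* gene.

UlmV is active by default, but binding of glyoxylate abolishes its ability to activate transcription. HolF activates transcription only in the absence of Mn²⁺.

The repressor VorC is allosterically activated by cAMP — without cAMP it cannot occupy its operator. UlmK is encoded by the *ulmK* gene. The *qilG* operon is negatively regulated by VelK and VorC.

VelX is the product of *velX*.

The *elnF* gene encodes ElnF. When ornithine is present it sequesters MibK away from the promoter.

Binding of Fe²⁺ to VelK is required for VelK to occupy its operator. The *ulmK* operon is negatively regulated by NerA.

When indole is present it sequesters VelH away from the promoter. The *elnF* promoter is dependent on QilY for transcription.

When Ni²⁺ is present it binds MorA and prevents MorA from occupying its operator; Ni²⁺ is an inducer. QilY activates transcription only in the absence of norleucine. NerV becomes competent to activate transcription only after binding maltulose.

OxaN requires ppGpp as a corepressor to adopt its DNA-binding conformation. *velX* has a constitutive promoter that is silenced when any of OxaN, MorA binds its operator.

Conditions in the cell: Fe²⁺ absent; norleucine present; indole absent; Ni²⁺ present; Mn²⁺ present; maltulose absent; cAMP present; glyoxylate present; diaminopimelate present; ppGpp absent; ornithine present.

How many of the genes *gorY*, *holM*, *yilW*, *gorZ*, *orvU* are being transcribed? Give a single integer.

2

Diaminopimelate is present, so NerA is active.
With repressor NerA bound, *ulmK* is not transcribed.
So UlmK is not produced.
Ornithine is present, so MibK is inactive.
No activator is available at the *gorY* promoter, so *gorY* is not transcribed.
→ *gorY* is OFF.
Glyoxylate is present, so UlmV is inactive.
Required activator UlmV is absent, so *holM* is not transcribed.
→ *holM* is OFF.
Fe²⁺ is absent, so VelK is inactive.
cAMP is present, so VorC is active.
With repressor VorC bound, *qilG* is not transcribed.
So QilG is not produced.
Norleucine is present, so QilY is inactive.
Required activator QilY is absent, so *elnF* is not transcribed.
So ElnF is not produced.
With no repressor bound, *yilW* is transcribed.
→ *yilW* is ON.
ppGpp is absent, so OxaN is inactive.
Ni²⁺ is present, so MorA is inactive.
With no repressor bound, *velX* is transcribed.
So VelX is produced and active.
Mn²⁺ is present, so HolF is inactive.
Required activator HolF is absent, so *gorZ* is not transcribed.
→ *gorZ* is OFF.
Maltulose is absent, so NerV is inactive.
Indole is absent, so VelH is active.
Activator VelH is present, so *orvU* is transcribed.
→ *orvU* is ON.
2 of the 5 genes are transcribed.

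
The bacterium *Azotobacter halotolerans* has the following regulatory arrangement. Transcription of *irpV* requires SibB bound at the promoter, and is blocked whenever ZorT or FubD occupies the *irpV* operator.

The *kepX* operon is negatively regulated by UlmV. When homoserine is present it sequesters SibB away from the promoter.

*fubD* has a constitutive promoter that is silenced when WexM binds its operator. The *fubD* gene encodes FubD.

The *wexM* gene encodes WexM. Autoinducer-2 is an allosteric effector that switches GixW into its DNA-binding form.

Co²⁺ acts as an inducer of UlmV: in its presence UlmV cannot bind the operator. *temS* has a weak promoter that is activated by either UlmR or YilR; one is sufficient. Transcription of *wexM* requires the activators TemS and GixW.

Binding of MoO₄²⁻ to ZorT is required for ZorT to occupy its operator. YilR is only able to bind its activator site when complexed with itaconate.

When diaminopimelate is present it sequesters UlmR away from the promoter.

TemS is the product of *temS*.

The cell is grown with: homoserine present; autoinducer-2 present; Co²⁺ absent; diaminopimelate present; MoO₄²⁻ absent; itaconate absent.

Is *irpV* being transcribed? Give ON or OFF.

OFF

MoO₄²⁻ is absent, so ZorT is inactive.
Diaminopimelate is present, so UlmR is inactive.
Itaconate is absent, so YilR is inactive.
No activator is available at the *temS* promoter, so *temS* is not transcribed.
So TemS is not produced.
Autoinducer-2 is present, so GixW is active.
Required activator TemS is absent, so *wexM* is not transcribed.
So WexM is not produced.
With no repressor bound, *fubD* is transcribed.
So FubD is produced and active.
Homoserine is present, so SibB is inactive.
With repressor FubD bound, *irpV* is not transcribed.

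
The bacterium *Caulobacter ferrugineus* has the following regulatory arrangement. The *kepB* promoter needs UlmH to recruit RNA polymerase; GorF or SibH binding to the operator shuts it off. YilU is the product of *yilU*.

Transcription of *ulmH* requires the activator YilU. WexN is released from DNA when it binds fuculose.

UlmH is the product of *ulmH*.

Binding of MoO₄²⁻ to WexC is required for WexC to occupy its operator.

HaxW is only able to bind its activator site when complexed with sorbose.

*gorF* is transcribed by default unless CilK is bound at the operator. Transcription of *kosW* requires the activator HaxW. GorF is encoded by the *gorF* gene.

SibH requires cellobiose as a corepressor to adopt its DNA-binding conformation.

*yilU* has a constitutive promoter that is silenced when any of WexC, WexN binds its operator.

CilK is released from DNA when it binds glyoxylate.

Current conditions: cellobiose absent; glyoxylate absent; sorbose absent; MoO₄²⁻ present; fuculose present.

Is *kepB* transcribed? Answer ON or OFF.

OFF

Glyoxylate is absent, so CilK is active.
With repressor CilK bound, *gorF* is not transcribed.
So GorF is not produced.
MoO₄²⁻ is present, so WexC is active.
Fuculose is present, so WexN is inactive.
With repressor WexC bound, *yilU* is not transcribed.
So YilU is not produced.
Required activator YilU is absent, so *ulmH* is not transcribed.
So UlmH is not produced.
Cellobiose is absent, so SibH is inactive.
Required activator UlmH is absent, so *kepB* is not transcribed.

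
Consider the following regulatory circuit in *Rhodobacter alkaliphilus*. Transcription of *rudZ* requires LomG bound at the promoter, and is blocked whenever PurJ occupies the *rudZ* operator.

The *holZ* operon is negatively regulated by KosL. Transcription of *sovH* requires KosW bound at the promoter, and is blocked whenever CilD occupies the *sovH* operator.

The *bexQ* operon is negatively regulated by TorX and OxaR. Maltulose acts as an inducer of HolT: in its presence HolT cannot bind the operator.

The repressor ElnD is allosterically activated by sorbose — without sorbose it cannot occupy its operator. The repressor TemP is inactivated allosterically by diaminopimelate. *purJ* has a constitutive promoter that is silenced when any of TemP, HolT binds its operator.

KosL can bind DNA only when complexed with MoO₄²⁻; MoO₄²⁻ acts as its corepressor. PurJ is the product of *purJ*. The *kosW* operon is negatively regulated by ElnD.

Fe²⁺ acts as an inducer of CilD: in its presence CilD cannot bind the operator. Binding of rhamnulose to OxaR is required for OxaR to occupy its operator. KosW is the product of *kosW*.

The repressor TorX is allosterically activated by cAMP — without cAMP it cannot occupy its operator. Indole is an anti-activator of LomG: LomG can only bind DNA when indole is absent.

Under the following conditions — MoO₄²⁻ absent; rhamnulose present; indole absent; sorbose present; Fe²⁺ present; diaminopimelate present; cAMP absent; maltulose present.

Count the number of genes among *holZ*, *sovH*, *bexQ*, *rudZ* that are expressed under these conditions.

1

MoO₄²⁻ is absent, so KosL is inactive.
With no repressor bound, *holZ* is transcribed.
→ *holZ* is ON.
Fe²⁺ is present, so CilD is inactive.
Sorbose is present, so ElnD is active.
With repressor ElnD bound, *kosW* is not transcribed.
So KosW is not produced.
Required activator KosW is absent, so *sovH* is not transcribed.
→ *sovH* is OFF.
cAMP is absent, so TorX is inactive.
Rhamnulose is present, so OxaR is active.
With repressor OxaR bound, *bexQ* is not transcribed.
→ *bexQ* is OFF.
Indole is absent, so LomG is active.
Diaminopimelate is present, so TemP is inactive.
Maltulose is present, so HolT is inactive.
With no repressor bound, *purJ* is transcribed.
So PurJ is produced and active.
With repressor PurJ bound, *rudZ* is not transcribed.
→ *rudZ* is OFF.
1 of the 4 genes is transcribed.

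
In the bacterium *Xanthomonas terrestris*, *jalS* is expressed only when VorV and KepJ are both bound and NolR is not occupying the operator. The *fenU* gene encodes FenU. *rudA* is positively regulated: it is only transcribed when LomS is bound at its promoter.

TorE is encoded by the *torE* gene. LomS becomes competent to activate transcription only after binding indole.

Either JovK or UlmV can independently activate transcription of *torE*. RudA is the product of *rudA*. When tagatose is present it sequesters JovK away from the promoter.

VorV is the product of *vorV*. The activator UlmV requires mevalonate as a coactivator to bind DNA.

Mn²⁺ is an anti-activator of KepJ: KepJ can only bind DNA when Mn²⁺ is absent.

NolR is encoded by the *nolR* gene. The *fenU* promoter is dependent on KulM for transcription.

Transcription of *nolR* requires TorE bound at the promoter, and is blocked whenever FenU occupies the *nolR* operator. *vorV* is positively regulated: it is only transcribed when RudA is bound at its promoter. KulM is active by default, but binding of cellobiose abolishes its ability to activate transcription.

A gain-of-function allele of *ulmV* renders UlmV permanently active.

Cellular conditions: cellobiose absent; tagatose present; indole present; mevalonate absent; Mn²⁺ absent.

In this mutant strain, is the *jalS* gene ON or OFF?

ON

Indole is present, so LomS is active.
No repressor is bound and LomS is active, so *rudA* is transcribed.
So RudA is produced and active.
No repressor is bound and RudA is active, so *vorV* is transcribed.
So VorV is produced and active.
Cellobiose is absent, so KulM is active.
No repressor is bound and KulM is active, so *fenU* is transcribed.
So FenU is produced and active.
Tagatose is present, so JovK is inactive.
UlmV is constitutively active in this strain.
Activator UlmV is present, so *torE* is transcribed.
So TorE is produced and active.
With repressor FenU bound, *nolR* is not transcribed.
So NolR is not produced.
Mn²⁺ is absent, so KepJ is active.
No repressor is bound and VorV and KepJ are active, so *jalS* is transcribed.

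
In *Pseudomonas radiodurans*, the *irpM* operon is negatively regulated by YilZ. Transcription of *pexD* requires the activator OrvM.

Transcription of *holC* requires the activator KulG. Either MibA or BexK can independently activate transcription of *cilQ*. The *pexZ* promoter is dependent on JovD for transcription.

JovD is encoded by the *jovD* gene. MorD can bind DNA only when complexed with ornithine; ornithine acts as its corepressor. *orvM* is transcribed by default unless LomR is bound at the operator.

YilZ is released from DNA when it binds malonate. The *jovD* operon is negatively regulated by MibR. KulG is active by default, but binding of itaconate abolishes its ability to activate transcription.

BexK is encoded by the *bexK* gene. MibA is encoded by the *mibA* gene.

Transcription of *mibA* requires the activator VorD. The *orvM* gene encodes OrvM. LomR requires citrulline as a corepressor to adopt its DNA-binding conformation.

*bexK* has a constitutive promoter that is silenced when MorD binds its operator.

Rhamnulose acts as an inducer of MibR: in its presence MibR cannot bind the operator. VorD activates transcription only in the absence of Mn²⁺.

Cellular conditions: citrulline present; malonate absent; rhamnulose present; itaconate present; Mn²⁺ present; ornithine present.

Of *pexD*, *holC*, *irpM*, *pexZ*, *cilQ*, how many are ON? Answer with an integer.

Citrulline is present, so LomR is active.
With repressor LomR bound, *orvM* is not transcribed.
So OrvM is not produced.
Required activator OrvM is absent, so *pexD* is not transcribed.
→ *pexD* is OFF.
Itaconate is present, so KulG is inactive.
Required activator KulG is absent, so *holC* is not transcribed.
→ *holC* is OFF.
Malonate is absent, so YilZ is active.
With repressor YilZ bound, *irpM* is not transcribed.
→ *irpM* is OFF.
Rhamnulose is present, so MibR is inactive.
With no repressor bound, *jovD* is transcribed.
So JovD is produced and active.
No repressor is bound and JovD is active, so *pexZ* is transcribed.
→ *pexZ* is ON.
Mn²⁺ is present, so VorD is inactive.
Required activator VorD is absent, so *mibA* is not transcribed.
So MibA is not produced.
Ornithine is present, so MorD is active.
With repressor MorD bound, *bexK* is not transcribed.
So BexK is not produced.
No activator is available at the *cilQ* promoter, so *cilQ* is not transcribed.
→ *cilQ* is OFF.
1 of the 5 genes is transcribed.

1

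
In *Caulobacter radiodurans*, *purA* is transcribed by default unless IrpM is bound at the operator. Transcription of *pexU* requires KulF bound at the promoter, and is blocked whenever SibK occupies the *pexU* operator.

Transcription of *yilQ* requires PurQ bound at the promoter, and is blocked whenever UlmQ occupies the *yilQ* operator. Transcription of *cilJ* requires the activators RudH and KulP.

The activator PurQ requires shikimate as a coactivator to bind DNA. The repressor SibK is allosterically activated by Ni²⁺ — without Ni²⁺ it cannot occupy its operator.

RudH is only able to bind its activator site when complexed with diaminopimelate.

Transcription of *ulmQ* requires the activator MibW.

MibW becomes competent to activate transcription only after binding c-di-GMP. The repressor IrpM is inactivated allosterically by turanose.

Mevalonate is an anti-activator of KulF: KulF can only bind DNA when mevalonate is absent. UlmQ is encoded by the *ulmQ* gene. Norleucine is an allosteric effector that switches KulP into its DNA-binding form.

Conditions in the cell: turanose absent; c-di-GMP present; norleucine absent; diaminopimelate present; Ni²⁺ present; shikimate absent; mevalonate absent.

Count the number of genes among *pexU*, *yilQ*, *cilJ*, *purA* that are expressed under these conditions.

0

Mevalonate is absent, so KulF is active.
Ni²⁺ is present, so SibK is active.
With repressor SibK bound, *pexU* is not transcribed.
→ *pexU* is OFF.
c-di-GMP is present, so MibW is active.
No repressor is bound and MibW is active, so *ulmQ* is transcribed.
So UlmQ is produced and active.
Shikimate is absent, so PurQ is inactive.
With repressor UlmQ bound, *yilQ* is not transcribed.
→ *yilQ* is OFF.
Diaminopimelate is present, so RudH is active.
Norleucine is absent, so KulP is inactive.
Required activator KulP is absent, so *cilJ* is not transcribed.
→ *cilJ* is OFF.
Turanose is absent, so IrpM is active.
With repressor IrpM bound, *purA* is not transcribed.
→ *purA* is OFF.
0 of the 4 genes are transcribed.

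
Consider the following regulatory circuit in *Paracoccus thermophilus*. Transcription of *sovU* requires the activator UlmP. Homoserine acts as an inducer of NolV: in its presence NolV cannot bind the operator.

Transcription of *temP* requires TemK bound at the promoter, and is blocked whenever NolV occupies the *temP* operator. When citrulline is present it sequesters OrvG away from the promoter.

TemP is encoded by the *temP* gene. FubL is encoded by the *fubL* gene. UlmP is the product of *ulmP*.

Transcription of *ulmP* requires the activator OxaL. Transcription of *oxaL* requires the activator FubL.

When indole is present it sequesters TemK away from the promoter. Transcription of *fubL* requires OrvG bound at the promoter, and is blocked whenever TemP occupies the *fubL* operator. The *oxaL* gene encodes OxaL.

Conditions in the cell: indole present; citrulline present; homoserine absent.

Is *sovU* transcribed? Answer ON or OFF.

OFF

Indole is present, so TemK is inactive.
Homoserine is absent, so NolV is active.
With repressor NolV bound, *temP* is not transcribed.
So TemP is not produced.
Citrulline is present, so OrvG is inactive.
Required activator OrvG is absent, so *fubL* is not transcribed.
So FubL is not produced.
Required activator FubL is absent, so *oxaL* is not transcribed.
So OxaL is not produced.
Required activator OxaL is absent, so *ulmP* is not transcribed.
So UlmP is not produced.
Required activator UlmP is absent, so *sovU* is not transcribed.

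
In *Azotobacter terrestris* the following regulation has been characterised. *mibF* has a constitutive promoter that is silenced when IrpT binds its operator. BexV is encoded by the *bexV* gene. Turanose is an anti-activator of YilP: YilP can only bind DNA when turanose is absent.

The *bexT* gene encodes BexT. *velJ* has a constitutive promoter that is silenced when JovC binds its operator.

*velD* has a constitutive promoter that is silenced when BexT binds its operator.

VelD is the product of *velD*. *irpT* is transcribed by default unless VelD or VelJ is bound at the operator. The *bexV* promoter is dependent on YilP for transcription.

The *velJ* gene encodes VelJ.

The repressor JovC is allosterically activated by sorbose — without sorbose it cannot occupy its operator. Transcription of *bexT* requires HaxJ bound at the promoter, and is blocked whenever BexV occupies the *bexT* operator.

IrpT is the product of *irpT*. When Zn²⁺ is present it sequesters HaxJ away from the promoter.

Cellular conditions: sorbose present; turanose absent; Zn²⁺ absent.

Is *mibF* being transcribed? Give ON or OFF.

ON

Turanose is absent, so YilP is active.
No repressor is bound and YilP is active, so *bexV* is transcribed.
So BexV is produced and active.
Zn²⁺ is absent, so HaxJ is active.
With repressor BexV bound, *bexT* is not transcribed.
So BexT is not produced.
With no repressor bound, *velD* is transcribed.
So VelD is produced and active.
Sorbose is present, so JovC is active.
With repressor JovC bound, *velJ* is not transcribed.
So VelJ is not produced.
With repressor VelD bound, *irpT* is not transcribed.
So IrpT is not produced.
With no repressor bound, *mibF* is transcribed.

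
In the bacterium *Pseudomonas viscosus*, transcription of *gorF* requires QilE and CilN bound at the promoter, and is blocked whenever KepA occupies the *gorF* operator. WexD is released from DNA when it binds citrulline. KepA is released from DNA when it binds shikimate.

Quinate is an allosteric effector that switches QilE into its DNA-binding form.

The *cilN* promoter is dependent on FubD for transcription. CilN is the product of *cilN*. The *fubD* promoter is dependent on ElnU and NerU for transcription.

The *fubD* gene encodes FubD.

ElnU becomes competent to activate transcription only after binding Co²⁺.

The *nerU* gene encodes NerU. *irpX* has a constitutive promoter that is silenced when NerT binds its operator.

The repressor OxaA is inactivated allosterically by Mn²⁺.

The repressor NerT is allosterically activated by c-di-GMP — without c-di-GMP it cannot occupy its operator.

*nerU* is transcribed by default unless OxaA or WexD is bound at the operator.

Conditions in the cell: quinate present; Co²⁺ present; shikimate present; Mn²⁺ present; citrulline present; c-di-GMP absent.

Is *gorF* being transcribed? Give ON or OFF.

Shikimate is present, so KepA is inactive.
Quinate is present, so QilE is active.
Co²⁺ is present, so ElnU is active.
Mn²⁺ is present, so OxaA is inactive.
Citrulline is present, so WexD is inactive.
With no repressor bound, *nerU* is transcribed.
So NerU is produced and active.
No repressor is bound and ElnU and NerU are active, so *fubD* is transcribed.
So FubD is produced and active.
No repressor is bound and FubD is active, so *cilN* is transcribed.
So CilN is produced and active.
No repressor is bound and QilE and CilN are active, so *gorF* is transcribed.

ON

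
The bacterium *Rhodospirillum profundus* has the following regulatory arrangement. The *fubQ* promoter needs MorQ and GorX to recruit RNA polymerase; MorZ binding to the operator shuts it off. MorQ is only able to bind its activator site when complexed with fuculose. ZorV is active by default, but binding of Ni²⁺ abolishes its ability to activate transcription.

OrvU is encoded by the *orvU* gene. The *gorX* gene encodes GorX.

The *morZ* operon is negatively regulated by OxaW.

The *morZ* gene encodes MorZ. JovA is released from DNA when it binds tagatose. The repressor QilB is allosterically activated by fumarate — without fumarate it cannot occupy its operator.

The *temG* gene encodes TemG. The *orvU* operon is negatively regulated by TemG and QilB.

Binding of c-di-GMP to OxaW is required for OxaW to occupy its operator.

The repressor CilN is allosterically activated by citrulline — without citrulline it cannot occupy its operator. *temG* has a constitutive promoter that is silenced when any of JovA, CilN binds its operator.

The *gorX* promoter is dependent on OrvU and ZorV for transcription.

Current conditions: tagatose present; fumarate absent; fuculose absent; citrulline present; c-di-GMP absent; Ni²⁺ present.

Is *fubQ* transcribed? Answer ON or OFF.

c-di-GMP is absent, so OxaW is inactive.
With no repressor bound, *morZ* is transcribed.
So MorZ is produced and active.
Fuculose is absent, so MorQ is inactive.
Tagatose is present, so JovA is inactive.
Citrulline is present, so CilN is active.
With repressor CilN bound, *temG* is not transcribed.
So TemG is not produced.
Fumarate is absent, so QilB is inactive.
With no repressor bound, *orvU* is transcribed.
So OrvU is produced and active.
Ni²⁺ is present, so ZorV is inactive.
Required activator ZorV is absent, so *gorX* is not transcribed.
So GorX is not produced.
With repressor MorZ bound, *fubQ* is not transcribed.

OFF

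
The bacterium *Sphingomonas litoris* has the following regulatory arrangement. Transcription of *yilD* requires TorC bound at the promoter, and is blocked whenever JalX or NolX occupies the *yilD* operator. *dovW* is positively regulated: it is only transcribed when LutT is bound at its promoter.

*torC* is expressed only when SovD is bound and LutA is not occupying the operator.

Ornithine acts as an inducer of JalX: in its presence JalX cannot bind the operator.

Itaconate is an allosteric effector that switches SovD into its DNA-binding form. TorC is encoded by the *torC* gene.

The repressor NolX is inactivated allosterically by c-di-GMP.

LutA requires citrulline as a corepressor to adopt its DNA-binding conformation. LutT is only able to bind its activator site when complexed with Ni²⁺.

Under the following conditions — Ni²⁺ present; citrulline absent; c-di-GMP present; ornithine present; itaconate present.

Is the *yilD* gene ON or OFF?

Citrulline is absent, so LutA is inactive.
Itaconate is present, so SovD is active.
No repressor is bound and SovD is active, so *torC* is transcribed.
So TorC is produced and active.
Ornithine is present, so JalX is inactive.
c-di-GMP is present, so NolX is inactive.
No repressor is bound and TorC is active, so *yilD* is transcribed.

ON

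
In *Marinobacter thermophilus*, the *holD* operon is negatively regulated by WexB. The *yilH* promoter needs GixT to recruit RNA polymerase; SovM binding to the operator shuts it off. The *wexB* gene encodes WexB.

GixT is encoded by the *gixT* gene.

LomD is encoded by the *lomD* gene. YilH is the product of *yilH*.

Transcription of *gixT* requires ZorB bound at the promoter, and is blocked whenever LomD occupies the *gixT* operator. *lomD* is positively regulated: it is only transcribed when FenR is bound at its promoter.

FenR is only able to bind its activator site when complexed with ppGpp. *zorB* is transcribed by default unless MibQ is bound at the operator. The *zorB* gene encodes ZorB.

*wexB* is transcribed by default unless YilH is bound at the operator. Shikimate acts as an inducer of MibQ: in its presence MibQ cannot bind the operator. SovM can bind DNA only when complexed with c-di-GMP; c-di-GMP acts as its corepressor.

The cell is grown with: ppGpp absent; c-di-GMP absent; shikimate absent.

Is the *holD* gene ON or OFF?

OFF

Shikimate is absent, so MibQ is active.
With repressor MibQ bound, *zorB* is not transcribed.
So ZorB is not produced.
ppGpp is absent, so FenR is inactive.
Required activator FenR is absent, so *lomD* is not transcribed.
So LomD is not produced.
Required activator ZorB is absent, so *gixT* is not transcribed.
So GixT is not produced.
c-di-GMP is absent, so SovM is inactive.
Required activator GixT is absent, so *yilH* is not transcribed.
So YilH is not produced.
With no repressor bound, *wexB* is transcribed.
So WexB is produced and active.
With repressor WexB bound, *holD* is not transcribed.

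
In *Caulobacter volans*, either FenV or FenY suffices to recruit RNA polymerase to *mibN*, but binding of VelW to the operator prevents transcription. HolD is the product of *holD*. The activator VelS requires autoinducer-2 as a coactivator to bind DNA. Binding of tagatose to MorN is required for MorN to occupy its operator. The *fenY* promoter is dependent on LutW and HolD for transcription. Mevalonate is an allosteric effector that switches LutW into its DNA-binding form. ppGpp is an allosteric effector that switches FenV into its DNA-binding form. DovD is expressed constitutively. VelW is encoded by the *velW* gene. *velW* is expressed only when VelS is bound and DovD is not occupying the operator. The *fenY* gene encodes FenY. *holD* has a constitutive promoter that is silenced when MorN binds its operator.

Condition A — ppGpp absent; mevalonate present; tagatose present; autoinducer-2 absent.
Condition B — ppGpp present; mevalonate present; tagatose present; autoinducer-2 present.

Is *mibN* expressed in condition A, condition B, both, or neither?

Condition A:
ppGpp is absent, so FenV is inactive.
Mevalonate is present, so LutW is active.
Tagatose is present, so MorN is active.
With repressor MorN bound, *holD* is not transcribed.
So HolD is not produced.
Required activator HolD is absent, so *fenY* is not transcribed.
So FenY is not produced.
Autoinducer-2 is absent, so VelS is inactive.
DovD is produced constitutively and is active.
With repressor DovD bound, *velW* is not transcribed.
So VelW is not produced.
No activator is available at the *mibN* promoter, so *mibN* is not transcribed.
→ *mibN* is OFF in A.
Condition B:
ppGpp is present, so FenV is active.
Mevalonate is present, so LutW is active.
Tagatose is present, so MorN is active.
With repressor MorN bound, *holD* is not transcribed.
So HolD is not produced.
Required activator HolD is absent, so *fenY* is not transcribed.
So FenY is not produced.
Autoinducer-2 is present, so VelS is active.
DovD is produced constitutively and is active.
With repressor DovD bound, *velW* is not transcribed.
So VelW is not produced.
Activator FenV is present, so *mibN* is transcribed.
→ *mibN* is ON in B.

B only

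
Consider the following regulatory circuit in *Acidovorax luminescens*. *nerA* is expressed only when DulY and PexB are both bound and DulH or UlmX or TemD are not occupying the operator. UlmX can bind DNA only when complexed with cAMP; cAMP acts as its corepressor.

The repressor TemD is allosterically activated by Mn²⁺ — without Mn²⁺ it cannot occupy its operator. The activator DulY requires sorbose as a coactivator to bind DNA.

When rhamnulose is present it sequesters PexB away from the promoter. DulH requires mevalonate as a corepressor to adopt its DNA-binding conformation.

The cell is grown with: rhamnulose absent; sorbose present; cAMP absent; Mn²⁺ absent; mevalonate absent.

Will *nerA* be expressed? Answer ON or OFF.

Mevalonate is absent, so DulH is inactive.
Sorbose is present, so DulY is active.
Rhamnulose is absent, so PexB is active.
cAMP is absent, so UlmX is inactive.
Mn²⁺ is absent, so TemD is inactive.
No repressor is bound and DulY and PexB are active, so *nerA* is transcribed.

ON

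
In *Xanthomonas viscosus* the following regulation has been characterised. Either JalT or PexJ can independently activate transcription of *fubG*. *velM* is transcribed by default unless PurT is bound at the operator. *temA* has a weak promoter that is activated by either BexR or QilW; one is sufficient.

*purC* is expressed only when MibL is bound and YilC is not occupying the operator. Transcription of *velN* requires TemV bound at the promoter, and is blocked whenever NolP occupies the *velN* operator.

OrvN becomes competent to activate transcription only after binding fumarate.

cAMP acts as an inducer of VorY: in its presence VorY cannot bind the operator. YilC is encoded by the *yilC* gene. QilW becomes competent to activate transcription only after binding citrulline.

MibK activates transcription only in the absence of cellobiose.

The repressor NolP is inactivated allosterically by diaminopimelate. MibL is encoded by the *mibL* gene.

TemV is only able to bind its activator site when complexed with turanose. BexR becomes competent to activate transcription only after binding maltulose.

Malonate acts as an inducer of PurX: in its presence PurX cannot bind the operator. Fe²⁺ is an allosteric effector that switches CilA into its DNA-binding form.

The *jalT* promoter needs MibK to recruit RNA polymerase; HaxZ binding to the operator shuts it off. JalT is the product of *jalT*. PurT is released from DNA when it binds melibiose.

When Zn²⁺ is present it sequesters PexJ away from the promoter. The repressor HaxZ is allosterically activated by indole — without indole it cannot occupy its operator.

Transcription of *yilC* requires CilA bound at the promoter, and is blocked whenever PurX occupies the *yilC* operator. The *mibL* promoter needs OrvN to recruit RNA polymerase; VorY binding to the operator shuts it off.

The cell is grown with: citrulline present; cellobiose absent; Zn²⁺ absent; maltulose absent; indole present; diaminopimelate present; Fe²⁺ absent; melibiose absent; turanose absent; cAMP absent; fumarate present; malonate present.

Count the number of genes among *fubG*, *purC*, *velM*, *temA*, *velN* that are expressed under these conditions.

Indole is present, so HaxZ is active.
Cellobiose is absent, so MibK is active.
With repressor HaxZ bound, *jalT* is not transcribed.
So JalT is not produced.
Zn²⁺ is absent, so PexJ is active.
Activator PexJ is present, so *fubG* is transcribed.
→ *fubG* is ON.
Fumarate is present, so OrvN is active.
cAMP is absent, so VorY is active.
With repressor VorY bound, *mibL* is not transcribed.
So MibL is not produced.
Fe²⁺ is absent, so CilA is inactive.
Malonate is present, so PurX is inactive.
Required activator CilA is absent, so *yilC* is not transcribed.
So YilC is not produced.
Required activator MibL is absent, so *purC* is not transcribed.
→ *purC* is OFF.
Melibiose is absent, so PurT is active.
With repressor PurT bound, *velM* is not transcribed.
→ *velM* is OFF.
Maltulose is absent, so BexR is inactive.
Citrulline is present, so QilW is active.
Activator QilW is present, so *temA* is transcribed.
→ *temA* is ON.
Turanose is absent, so TemV is inactive.
Diaminopimelate is present, so NolP is inactive.
Required activator TemV is absent, so *velN* is not transcribed.
→ *velN* is OFF.
2 of the 5 genes are transcribed.

2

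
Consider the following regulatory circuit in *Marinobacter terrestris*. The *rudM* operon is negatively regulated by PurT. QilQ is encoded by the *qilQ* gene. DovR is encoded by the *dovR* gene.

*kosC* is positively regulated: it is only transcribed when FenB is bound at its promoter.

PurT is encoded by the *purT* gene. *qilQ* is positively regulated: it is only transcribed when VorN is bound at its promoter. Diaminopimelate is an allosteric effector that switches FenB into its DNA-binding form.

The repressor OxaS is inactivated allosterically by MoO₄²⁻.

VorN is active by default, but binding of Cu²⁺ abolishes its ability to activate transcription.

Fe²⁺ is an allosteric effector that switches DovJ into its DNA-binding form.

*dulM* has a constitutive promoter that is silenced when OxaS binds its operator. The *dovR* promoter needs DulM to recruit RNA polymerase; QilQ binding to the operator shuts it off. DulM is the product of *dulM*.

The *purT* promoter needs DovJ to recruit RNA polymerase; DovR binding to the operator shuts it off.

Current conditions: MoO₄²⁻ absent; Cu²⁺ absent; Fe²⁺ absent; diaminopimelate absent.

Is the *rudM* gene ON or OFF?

ON

Cu²⁺ is absent, so VorN is active.
No repressor is bound and VorN is active, so *qilQ* is transcribed.
So QilQ is produced and active.
MoO₄²⁻ is absent, so OxaS is active.
With repressor OxaS bound, *dulM* is not transcribed.
So DulM is not produced.
With repressor QilQ bound, *dovR* is not transcribed.
So DovR is not produced.
Fe²⁺ is absent, so DovJ is inactive.
Required activator DovJ is absent, so *purT* is not transcribed.
So PurT is not produced.
With no repressor bound, *rudM* is transcribed.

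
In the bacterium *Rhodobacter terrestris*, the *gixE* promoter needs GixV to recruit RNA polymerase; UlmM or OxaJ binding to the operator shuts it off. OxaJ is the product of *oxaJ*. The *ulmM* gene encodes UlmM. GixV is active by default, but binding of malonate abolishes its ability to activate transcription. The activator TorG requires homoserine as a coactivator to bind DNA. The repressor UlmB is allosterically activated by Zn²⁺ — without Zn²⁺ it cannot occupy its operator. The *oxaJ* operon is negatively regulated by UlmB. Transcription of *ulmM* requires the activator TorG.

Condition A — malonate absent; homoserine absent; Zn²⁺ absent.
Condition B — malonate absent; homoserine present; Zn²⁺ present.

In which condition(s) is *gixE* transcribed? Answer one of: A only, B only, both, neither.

neither

Condition A:
Malonate is absent, so GixV is active.
Homoserine is absent, so TorG is inactive.
Required activator TorG is absent, so *ulmM* is not transcribed.
So UlmM is not produced.
Zn²⁺ is absent, so UlmB is inactive.
With no repressor bound, *oxaJ* is transcribed.
So OxaJ is produced and active.
With repressor OxaJ bound, *gixE* is not transcribed.
→ *gixE* is OFF in A.
Condition B:
Malonate is absent, so GixV is active.
Homoserine is present, so TorG is active.
No repressor is bound and TorG is active, so *ulmM* is transcribed.
So UlmM is produced and active.
Zn²⁺ is present, so UlmB is active.
With repressor UlmB bound, *oxaJ* is not transcribed.
So OxaJ is not produced.
With repressor UlmM bound, *gixE* is not transcribed.
→ *gixE* is OFF in B.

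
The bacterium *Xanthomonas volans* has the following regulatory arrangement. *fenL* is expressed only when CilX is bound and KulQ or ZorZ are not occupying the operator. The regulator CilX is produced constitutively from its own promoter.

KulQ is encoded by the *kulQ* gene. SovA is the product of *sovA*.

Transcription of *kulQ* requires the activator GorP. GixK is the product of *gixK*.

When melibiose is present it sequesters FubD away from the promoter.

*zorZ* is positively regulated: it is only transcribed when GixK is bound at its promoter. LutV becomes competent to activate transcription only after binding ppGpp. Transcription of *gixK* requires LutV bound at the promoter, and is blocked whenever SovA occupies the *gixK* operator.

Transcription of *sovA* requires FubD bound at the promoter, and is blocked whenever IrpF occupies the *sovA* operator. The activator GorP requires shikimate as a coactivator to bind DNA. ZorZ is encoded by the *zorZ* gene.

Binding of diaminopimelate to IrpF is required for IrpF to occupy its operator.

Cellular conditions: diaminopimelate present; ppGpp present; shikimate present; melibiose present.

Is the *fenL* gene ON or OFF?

Shikimate is present, so GorP is active.
No repressor is bound and GorP is active, so *kulQ* is transcribed.
So KulQ is produced and active.
CilX is produced constitutively and is active.
Melibiose is present, so FubD is inactive.
Diaminopimelate is present, so IrpF is active.
With repressor IrpF bound, *sovA* is not transcribed.
So SovA is not produced.
ppGpp is present, so LutV is active.
No repressor is bound and LutV is active, so *gixK* is transcribed.
So GixK is produced and active.
No repressor is bound and GixK is active, so *zorZ* is transcribed.
So ZorZ is produced and active.
With repressor KulQ bound, *fenL* is not transcribed.

OFF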